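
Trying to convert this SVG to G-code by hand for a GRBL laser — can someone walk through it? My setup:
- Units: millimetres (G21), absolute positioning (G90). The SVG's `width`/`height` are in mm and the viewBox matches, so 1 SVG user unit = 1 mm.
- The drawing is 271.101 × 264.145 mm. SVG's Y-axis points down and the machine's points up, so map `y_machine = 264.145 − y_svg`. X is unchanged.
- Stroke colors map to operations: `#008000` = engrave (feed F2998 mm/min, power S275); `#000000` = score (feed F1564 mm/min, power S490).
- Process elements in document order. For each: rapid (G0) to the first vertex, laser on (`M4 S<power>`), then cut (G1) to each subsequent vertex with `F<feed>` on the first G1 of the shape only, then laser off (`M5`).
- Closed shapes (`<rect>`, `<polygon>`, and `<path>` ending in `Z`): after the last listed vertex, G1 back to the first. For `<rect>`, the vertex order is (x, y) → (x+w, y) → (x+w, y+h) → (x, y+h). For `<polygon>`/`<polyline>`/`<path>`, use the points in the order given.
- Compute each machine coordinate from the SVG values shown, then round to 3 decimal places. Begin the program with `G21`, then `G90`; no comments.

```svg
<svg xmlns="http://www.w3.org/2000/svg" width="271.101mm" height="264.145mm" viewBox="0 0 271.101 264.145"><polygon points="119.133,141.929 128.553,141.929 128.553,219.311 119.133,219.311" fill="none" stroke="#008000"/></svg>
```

viewBox `0 0 271.101 264.145` with mm width/height → 1 unit = 1 mm. Flip: y_m = 264.145 − y_svg.

**Shape 1** — `<polygon>` rectangle, stroke `#008000` → engrave (S275, F2998). Machine vertices: (119.133,122.216) → (128.553,122.216) → (128.553,44.834) → (119.133,44.834) → (119.133,122.216). Closed: final G1 returns to the first vertex.

G21
G90
G0 X119.133 Y122.216
M4 S275
G1 X128.553 Y122.216 F2998
G1 X128.553 Y44.834
G1 X119.133 Y44.834
G1 X119.133 Y122.216
M5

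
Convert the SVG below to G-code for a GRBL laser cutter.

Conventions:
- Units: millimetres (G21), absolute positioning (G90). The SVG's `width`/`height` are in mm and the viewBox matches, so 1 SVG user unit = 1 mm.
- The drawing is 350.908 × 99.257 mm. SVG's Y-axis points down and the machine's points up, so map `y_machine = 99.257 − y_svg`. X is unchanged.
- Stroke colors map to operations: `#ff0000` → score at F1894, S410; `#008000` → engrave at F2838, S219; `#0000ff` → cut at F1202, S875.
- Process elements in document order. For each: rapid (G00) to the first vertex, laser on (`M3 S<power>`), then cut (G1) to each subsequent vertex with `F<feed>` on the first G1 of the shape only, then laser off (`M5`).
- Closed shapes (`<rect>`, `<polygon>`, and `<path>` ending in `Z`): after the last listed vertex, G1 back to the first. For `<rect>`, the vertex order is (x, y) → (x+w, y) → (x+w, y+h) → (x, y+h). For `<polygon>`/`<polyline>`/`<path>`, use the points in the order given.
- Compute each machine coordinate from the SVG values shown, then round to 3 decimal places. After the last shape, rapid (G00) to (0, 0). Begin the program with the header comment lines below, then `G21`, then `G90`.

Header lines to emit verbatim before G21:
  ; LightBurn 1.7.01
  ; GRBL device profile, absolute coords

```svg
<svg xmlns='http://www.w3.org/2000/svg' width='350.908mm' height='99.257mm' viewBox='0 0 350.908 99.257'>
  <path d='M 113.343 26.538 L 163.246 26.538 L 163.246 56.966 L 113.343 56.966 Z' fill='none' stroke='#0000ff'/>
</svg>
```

; LightBurn 1.7.01
; GRBL device profile, absolute coords
G21
G90
G00 X113.343 Y72.719
M3 S875
G1 X163.246 Y72.719 F1202
G1 X163.246 Y42.291
G1 X113.343 Y42.291
G1 X113.343 Y72.719
M5
G00 X0.000 Y0.000

1 u = 1 mm; y_m = 99.257 − y.

[1] `<path>` rectangle, #0000ff→cut S875 F1202: (113.343,72.719) → (163.246,72.719) → (163.246,42.291) → (113.343,42.291) → (113.343,72.719) (closed)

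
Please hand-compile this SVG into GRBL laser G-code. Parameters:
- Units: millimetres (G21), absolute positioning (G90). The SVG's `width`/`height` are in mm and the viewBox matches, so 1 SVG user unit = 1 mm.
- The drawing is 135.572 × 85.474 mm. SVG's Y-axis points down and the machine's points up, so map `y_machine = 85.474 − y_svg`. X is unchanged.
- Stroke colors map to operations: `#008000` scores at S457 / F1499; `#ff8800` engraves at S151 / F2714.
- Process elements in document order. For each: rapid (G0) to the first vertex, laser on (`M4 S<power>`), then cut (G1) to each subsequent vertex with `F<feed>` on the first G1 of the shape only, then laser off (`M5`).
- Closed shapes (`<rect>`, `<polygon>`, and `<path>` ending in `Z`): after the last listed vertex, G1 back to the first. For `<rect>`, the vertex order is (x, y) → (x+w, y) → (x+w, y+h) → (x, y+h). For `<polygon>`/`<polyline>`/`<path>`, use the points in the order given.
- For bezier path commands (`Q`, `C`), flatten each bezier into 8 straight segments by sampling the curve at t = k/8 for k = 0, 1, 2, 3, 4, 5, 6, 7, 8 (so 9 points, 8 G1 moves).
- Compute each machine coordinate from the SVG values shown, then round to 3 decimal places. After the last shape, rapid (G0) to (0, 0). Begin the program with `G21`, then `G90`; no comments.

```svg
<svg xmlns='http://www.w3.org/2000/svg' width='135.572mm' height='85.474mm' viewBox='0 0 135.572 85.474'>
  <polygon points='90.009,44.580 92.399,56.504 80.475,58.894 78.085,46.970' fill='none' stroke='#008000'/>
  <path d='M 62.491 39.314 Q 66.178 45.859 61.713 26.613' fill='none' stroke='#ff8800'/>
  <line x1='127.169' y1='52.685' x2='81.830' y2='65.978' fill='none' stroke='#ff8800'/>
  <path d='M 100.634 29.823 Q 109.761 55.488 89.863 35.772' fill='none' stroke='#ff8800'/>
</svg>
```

G21
G90
G0 X90.009 Y40.894
M4 S457
G1 X92.399 Y28.970 F1499
G1 X80.475 Y26.580
G1 X78.085 Y38.504
G1 X90.009 Y40.894
M5
G0 X62.491 Y46.160
M4 S151
G1 X63.285 Y44.927 F2714
G1 X63.825 Y44.499
G1 X64.110 Y44.878
G1 X64.140 Y46.063
G1 X63.915 Y48.053
G1 X63.436 Y50.850
G1 X62.702 Y54.452
G1 X61.713 Y58.861
M5
G0 X127.169 Y32.789
M4 S151
G1 X81.830 Y19.496 F2714
M5
G0 X100.634 Y55.651
M4 S151
G1 X102.462 Y49.944 F2714
G1 X103.383 Y45.655
G1 X103.398 Y42.784
G1 X102.505 Y41.331
G1 X100.705 Y41.297
G1 X97.998 Y42.680
G1 X94.384 Y45.482
G1 X89.863 Y49.702
M5
G0 X0.000 Y0.000

1 u = 1 mm; y_m = 85.474 − y.

[1] `<polygon>` regular polygon, #008000→score S457 F1499: (90.009,40.894) → (92.399,28.970) → (80.475,26.580) → (78.085,38.504) → (90.009,40.894) (closed)

[2] `<path>` quadratic bezier, #ff8800→engrave S151 F2714: (62.491,46.160) → (63.285,44.927) → (63.825,44.499) → (64.110,44.878) → (64.140,46.063) → (63.915,48.053) → (63.436,50.850) → (62.702,54.452) → (61.713,58.861)

[3] `<line>` line segment, #ff8800→engrave S151 F2714: (127.169,32.789) → (81.830,19.496)

[4] `<path>` quadratic bezier, #ff8800→engrave S151 F2714: (100.634,55.651) → (102.462,49.944) → (103.383,45.655) → (103.398,42.784) → (102.505,41.331) → (100.705,41.297) → (97.998,42.680) → (94.384,45.482) → (89.863,49.702)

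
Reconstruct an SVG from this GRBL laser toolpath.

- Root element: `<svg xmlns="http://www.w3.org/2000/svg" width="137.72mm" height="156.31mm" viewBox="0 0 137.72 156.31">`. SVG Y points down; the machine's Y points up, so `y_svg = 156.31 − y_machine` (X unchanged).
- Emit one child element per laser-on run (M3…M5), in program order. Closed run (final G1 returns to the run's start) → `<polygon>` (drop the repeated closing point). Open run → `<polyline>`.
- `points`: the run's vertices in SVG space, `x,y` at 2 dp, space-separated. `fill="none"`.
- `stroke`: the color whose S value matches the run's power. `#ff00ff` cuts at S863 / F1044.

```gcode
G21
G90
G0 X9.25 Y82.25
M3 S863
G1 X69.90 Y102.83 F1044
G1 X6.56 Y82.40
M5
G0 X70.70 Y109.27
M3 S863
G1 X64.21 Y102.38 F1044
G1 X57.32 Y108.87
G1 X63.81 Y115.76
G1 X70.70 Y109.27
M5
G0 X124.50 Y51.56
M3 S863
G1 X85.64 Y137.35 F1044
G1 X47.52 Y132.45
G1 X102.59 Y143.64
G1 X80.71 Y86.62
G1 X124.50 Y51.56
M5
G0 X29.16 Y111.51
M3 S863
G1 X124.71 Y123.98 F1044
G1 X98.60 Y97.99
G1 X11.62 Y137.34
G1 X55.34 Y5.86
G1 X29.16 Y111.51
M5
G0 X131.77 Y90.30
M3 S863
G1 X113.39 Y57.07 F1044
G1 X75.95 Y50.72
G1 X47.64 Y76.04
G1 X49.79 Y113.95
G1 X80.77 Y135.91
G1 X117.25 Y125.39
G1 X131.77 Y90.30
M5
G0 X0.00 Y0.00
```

Machine Y-up, SVG Y-down with viewBox height 156.31, so y_svg = 156.31 − y_machine; X carries over. Every run uses S863, so all elements get stroke `#ff00ff` (cut).

Run 1: The run is open, so emit a `<polyline>` with points (Y-flipped): 9.25,74.06 69.90,53.48 6.56,73.91.

Run 2: The run returns to its start, so emit a `<polygon>` with points (Y-flipped): 70.70,47.04 64.21,53.93 57.32,47.44 63.81,40.55.

Run 3: The run returns to its start, so emit a `<polygon>` with points (Y-flipped): 124.50,104.75 85.64,18.96 47.52,23.86 102.59,12.67 80.71,69.69.

Run 4: The run returns to its start, so emit a `<polygon>` with points (Y-flipped): 29.16,44.80 124.71,32.33 98.60,58.32 11.62,18.97 55.34,150.45.

Run 5: The run returns to its start, so emit a `<polygon>` with points (Y-flipped): 131.77,66.01 113.39,99.24 75.95,105.59 47.64,80.27 49.79,42.36 80.77,20.40 117.25,30.92.

<svg xmlns="http://www.w3.org/2000/svg" width="137.72mm" height="156.31mm" viewBox="0 0 137.72 156.31">
  <polyline points="9.25,74.06 69.90,53.48 6.56,73.91" fill="none" stroke="#ff00ff"/>
  <polygon points="70.70,47.04 64.21,53.93 57.32,47.44 63.81,40.55" fill="none" stroke="#ff00ff"/>
  <polygon points="124.50,104.75 85.64,18.96 47.52,23.86 102.59,12.67 80.71,69.69" fill="none" stroke="#ff00ff"/>
  <polygon points="29.16,44.80 124.71,32.33 98.60,58.32 11.62,18.97 55.34,150.45" fill="none" stroke="#ff00ff"/>
  <polygon points="131.77,66.01 113.39,99.24 75.95,105.59 47.64,80.27 49.79,42.36 80.77,20.40 117.25,30.92" fill="none" stroke="#ff00ff"/>
</svg>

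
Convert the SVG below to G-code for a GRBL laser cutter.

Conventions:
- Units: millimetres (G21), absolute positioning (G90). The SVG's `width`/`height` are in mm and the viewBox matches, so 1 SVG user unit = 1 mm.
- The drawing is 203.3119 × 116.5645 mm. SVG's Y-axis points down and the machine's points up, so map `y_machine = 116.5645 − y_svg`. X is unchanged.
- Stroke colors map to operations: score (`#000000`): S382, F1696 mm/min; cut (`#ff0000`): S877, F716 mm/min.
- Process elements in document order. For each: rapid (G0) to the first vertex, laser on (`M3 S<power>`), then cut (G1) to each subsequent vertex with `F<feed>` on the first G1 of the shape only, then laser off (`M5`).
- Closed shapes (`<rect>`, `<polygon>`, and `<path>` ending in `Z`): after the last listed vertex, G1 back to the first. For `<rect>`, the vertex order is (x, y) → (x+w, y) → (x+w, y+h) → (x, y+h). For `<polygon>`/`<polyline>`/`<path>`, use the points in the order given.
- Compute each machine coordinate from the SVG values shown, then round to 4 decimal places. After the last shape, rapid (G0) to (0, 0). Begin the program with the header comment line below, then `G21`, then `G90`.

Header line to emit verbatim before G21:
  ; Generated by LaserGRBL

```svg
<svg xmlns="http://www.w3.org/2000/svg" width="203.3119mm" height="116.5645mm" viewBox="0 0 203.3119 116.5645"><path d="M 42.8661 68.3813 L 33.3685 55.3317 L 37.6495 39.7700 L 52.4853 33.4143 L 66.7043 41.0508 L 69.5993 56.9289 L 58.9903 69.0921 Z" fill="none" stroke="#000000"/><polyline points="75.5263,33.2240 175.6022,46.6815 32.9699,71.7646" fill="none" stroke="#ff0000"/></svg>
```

1 u = 1 mm; y_m = 116.5645 − y.

[1] `<path>` regular polygon, #000000→score S382 F1696: (42.8661,48.1832) → (33.3685,61.2328) → (37.6495,76.7945) → (52.4853,83.1502) → (66.7043,75.5137) → (69.5993,59.6356) → (58.9903,47.4724) → (42.8661,48.1832) (closed)

[2] `<polyline>` open polyline, #ff0000→cut S877 F716: (75.5263,83.3405) → (175.6022,69.8830) → (32.9699,44.7999)

; Generated by LaserGRBL
G21
G90
G0 X42.8661 Y48.1832
M3 S382
G1 X33.3685 Y61.2328 F1696
G1 X37.6495 Y76.7945
G1 X52.4853 Y83.1502
G1 X66.7043 Y75.5137
G1 X69.5993 Y59.6356
G1 X58.9903 Y47.4724
G1 X42.8661 Y48.1832
M5
G0 X75.5263 Y83.3405
M3 S877
G1 X175.6022 Y69.8830 F716
G1 X32.9699 Y44.7999
M5
G0 X0.0000 Y0.0000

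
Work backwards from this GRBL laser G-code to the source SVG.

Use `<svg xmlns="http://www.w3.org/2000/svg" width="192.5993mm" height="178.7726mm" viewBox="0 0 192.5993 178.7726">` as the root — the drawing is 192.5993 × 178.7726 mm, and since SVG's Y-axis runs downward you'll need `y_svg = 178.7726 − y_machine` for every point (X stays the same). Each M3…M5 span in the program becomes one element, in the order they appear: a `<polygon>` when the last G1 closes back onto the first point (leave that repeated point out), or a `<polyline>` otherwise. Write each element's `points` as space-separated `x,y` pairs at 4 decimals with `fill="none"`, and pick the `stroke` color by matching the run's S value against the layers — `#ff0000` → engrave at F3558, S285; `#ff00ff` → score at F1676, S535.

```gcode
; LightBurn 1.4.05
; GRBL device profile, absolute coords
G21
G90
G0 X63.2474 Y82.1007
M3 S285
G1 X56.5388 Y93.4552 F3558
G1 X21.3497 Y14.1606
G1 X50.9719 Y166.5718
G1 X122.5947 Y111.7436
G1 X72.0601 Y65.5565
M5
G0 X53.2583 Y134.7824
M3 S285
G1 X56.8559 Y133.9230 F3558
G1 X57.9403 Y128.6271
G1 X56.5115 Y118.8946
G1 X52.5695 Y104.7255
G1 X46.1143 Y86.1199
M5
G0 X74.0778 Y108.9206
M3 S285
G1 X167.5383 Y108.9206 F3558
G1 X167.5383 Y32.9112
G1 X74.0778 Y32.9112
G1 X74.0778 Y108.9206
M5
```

<svg xmlns="http://www.w3.org/2000/svg" width="192.5993mm" height="178.7726mm" viewBox="0 0 192.5993 178.7726">
  <polyline points="63.2474,96.6719 56.5388,85.3174 21.3497,164.6120 50.9719,12.2008 122.5947,67.0290 72.0601,113.2161" fill="none" stroke="#ff0000"/>
  <polyline points="53.2583,43.9902 56.8559,44.8496 57.9403,50.1455 56.5115,59.8780 52.5695,74.0471 46.1143,92.6527" fill="none" stroke="#ff0000"/>
  <polygon points="74.0778,69.8520 167.5383,69.8520 167.5383,145.8614 74.0778,145.8614" fill="none" stroke="#ff0000"/>
</svg>

Each laser-on run becomes one SVG element. Flip Y back into SVG space with y_svg = 178.7726 − y_machine. Every run uses S285, so all elements get stroke `#ff0000` (engrave).

Run 1: The run is open, so emit a `<polyline>` with points (Y-flipped): 63.2474,96.6719 56.5388,85.3174 21.3497,164.6120 50.9719,12.2008 122.5947,67.0290 72.0601,113.2161.

Run 2: The run is open, so emit a `<polyline>` with points (Y-flipped): 53.2583,43.9902 56.8559,44.8496 57.9403,50.1455 56.5115,59.8780 52.5695,74.0471 46.1143,92.6527.

Run 3: The run returns to its start, so emit a `<polygon>` with points (Y-flipped): 74.0778,69.8520 167.5383,69.8520 167.5383,145.8614 74.0778,145.8614.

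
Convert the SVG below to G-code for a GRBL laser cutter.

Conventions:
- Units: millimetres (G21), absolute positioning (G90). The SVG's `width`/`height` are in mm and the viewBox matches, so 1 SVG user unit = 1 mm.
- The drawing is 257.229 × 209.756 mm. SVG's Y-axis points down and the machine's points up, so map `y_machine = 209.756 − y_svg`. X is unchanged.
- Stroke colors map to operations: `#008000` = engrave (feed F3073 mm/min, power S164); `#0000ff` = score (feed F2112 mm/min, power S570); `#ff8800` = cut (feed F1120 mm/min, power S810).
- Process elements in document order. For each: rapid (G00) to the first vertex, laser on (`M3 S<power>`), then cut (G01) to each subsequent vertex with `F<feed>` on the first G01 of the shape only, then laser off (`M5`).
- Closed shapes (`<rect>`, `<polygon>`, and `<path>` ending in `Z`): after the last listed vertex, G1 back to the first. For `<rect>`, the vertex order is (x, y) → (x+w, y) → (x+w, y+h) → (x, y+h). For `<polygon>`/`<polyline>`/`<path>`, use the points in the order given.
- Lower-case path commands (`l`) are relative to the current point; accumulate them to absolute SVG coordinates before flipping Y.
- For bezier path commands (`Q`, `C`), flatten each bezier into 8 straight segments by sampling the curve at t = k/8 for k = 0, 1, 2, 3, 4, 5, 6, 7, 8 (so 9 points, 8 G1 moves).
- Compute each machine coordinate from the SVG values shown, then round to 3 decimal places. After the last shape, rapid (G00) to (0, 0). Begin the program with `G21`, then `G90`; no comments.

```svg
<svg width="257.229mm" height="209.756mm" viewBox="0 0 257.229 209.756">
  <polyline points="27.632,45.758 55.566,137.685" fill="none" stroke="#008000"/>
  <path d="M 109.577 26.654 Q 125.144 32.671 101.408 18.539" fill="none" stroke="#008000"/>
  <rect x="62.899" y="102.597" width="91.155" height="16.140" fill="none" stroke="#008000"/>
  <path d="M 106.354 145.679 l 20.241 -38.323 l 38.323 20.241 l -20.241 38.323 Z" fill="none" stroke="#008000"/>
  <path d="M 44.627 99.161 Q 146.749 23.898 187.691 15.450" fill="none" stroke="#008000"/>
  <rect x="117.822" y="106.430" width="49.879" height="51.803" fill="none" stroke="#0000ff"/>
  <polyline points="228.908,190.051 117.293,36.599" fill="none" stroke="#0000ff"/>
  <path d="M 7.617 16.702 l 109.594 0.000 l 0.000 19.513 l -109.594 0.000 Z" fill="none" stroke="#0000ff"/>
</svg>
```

viewBox `0 0 257.229 209.756` with mm width/height → 1 unit = 1 mm. Flip: y_m = 209.756 − y_svg.

**Shape 1** — `<polyline>` line segment, stroke `#008000` → engrave (S164, F3073). Machine vertices: (27.632,163.998) → (55.566,72.071). Open path.

**Shape 2** — `<path>` quadratic bezier, stroke `#008000` → engrave (S164, F3073). Control points (SVG): P0=(109.577,26.654), P1=(125.144,32.671), P2=(101.408,18.539); sampled at t=k/8. Machine vertices: (109.577,183.102) → (112.855,181.913) → (114.904,181.353) → (115.725,181.423) → (115.318,182.122) → (113.683,183.451) → (110.820,185.410) → (106.728,187.999) → (101.408,191.217). Open path.

**Shape 3** — `<rect>` rectangle, stroke `#008000` → engrave (S164, F3073). Machine vertices: (62.899,107.159) → (154.054,107.159) → (154.054,91.019) → (62.899,91.019) → (62.899,107.159). Closed: final G1 returns to the first vertex.

**Shape 4** — `<path>` regular polygon, stroke `#008000` → engrave (S164, F3073). Machine vertices: (106.354,64.077) → (126.595,102.400) → (164.918,82.159) → (144.677,43.836) → (106.354,64.077). Closed: final G1 returns to the first vertex.

**Shape 5** — `<path>` quadratic bezier, stroke `#008000` → engrave (S164, F3073). Control points (SVG): P0=(44.627,99.161), P1=(146.749,23.898), P2=(187.691,15.450); sampled at t=k/8. Machine vertices: (44.627,110.595) → (69.202,128.367) → (91.864,144.051) → (112.615,157.646) → (131.454,169.154) → (148.381,178.574) → (163.396,185.906) → (176.500,191.150) → (187.691,194.306). Open path.

**Shape 6** — `<rect>` rectangle, stroke `#0000ff` → score (S570, F2112). Machine vertices: (117.822,103.326) → (167.701,103.326) → (167.701,51.523) → (117.822,51.523) → (117.822,103.326). Closed: final G1 returns to the first vertex.

**Shape 7** — `<polyline>` line segment, stroke `#0000ff` → score (S570, F2112). Machine vertices: (228.908,19.705) → (117.293,173.157). Open path.

**Shape 8** — `<path>` rectangle, stroke `#0000ff` → score (S570, F2112). Machine vertices: (7.617,193.054) → (117.211,193.054) → (117.211,173.541) → (7.617,173.541) → (7.617,193.054). Closed: final G1 returns to the first vertex.

G21
G90
G00 X27.632 Y163.998
M3 S164
G01 X55.566 Y72.071 F3073
M5
G00 X109.577 Y183.102
M3 S164
G01 X112.855 Y181.913 F3073
G01 X114.904 Y181.353
G01 X115.725 Y181.423
G01 X115.318 Y182.122
G01 X113.683 Y183.451
G01 X110.820 Y185.410
G01 X106.728 Y187.999
G01 X101.408 Y191.217
M5
G00 X62.899 Y107.159
M3 S164
G01 X154.054 Y107.159 F3073
G01 X154.054 Y91.019
G01 X62.899 Y91.019
G01 X62.899 Y107.159
M5
G00 X106.354 Y64.077
M3 S164
G01 X126.595 Y102.400 F3073
G01 X164.918 Y82.159
G01 X144.677 Y43.836
G01 X106.354 Y64.077
M5
G00 X44.627 Y110.595
M3 S164
G01 X69.202 Y128.367 F3073
G01 X91.864 Y144.051
G01 X112.615 Y157.646
G01 X131.454 Y169.154
G01 X148.381 Y178.574
G01 X163.396 Y185.906
G01 X176.500 Y191.150
G01 X187.691 Y194.306
M5
G00 X117.822 Y103.326
M3 S570
G01 X167.701 Y103.326 F2112
G01 X167.701 Y51.523
G01 X117.822 Y51.523
G01 X117.822 Y103.326
M5
G00 X228.908 Y19.705
M3 S570
G01 X117.293 Y173.157 F2112
M5
G00 X7.617 Y193.054
M3 S570
G01 X117.211 Y193.054 F2112
G01 X117.211 Y173.541
G01 X7.617 Y173.541
G01 X7.617 Y193.054
M5
G00 X0.000 Y0.000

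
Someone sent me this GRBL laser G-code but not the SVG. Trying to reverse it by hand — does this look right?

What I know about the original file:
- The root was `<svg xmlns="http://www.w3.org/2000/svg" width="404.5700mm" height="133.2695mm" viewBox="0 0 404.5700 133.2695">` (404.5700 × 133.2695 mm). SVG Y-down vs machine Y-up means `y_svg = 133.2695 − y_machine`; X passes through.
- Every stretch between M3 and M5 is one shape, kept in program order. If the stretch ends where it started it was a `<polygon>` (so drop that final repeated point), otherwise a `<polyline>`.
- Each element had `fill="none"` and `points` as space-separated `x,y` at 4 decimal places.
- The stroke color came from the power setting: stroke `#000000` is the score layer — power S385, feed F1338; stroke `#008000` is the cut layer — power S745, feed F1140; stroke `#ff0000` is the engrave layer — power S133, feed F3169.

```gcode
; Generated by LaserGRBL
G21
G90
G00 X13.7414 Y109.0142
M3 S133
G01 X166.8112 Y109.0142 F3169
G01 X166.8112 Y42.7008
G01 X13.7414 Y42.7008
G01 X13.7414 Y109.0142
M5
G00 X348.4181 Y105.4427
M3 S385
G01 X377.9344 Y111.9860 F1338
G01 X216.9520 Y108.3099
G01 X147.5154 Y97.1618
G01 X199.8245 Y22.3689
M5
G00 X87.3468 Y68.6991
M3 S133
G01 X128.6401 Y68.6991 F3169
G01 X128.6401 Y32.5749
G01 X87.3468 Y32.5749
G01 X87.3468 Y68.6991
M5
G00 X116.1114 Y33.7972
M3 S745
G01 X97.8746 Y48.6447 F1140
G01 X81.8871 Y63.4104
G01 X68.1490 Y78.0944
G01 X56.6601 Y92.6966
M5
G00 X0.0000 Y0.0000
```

<svg xmlns="http://www.w3.org/2000/svg" width="404.5700mm" height="133.2695mm" viewBox="0 0 404.5700 133.2695">
  <polygon points="13.7414,24.2553 166.8112,24.2553 166.8112,90.5687 13.7414,90.5687" fill="none" stroke="#ff0000"/>
  <polyline points="348.4181,27.8268 377.9344,21.2835 216.9520,24.9596 147.5154,36.1077 199.8245,110.9006" fill="none" stroke="#000000"/>
  <polygon points="87.3468,64.5704 128.6401,64.5704 128.6401,100.6946 87.3468,100.6946" fill="none" stroke="#ff0000"/>
  <polyline points="116.1114,99.4723 97.8746,84.6248 81.8871,69.8591 68.1490,55.1751 56.6601,40.5729" fill="none" stroke="#008000"/>
</svg>

Each laser-on run becomes one SVG element. Flip Y back into SVG space with y_svg = 133.2695 − y_machine.

Run 1: power S133 maps to stroke `#ff0000` (engrave). The run returns to its start, so emit a `<polygon>` with points (Y-flipped): 13.7414,24.2553 166.8112,24.2553 166.8112,90.5687 13.7414,90.5687.

Run 2: the run's S385 means `#000000` (score). The run is open, so emit a `<polyline>` with points (Y-flipped): 348.4181,27.8268 377.9344,21.2835 216.9520,24.9596 147.5154,36.1077 199.8245,110.9006.

Run 3: S133 ⇒ engrave layer `#ff0000`. The run returns to its start, so emit a `<polygon>` with points (Y-flipped): 87.3468,64.5704 128.6401,64.5704 128.6401,100.6946 87.3468,100.6946.

Run 4: power S745 maps to stroke `#008000` (cut). The run is open, so emit a `<polyline>` with points (Y-flipped): 116.1114,99.4723 97.8746,84.6248 81.8871,69.8591 68.1490,55.1751 56.6601,40.5729.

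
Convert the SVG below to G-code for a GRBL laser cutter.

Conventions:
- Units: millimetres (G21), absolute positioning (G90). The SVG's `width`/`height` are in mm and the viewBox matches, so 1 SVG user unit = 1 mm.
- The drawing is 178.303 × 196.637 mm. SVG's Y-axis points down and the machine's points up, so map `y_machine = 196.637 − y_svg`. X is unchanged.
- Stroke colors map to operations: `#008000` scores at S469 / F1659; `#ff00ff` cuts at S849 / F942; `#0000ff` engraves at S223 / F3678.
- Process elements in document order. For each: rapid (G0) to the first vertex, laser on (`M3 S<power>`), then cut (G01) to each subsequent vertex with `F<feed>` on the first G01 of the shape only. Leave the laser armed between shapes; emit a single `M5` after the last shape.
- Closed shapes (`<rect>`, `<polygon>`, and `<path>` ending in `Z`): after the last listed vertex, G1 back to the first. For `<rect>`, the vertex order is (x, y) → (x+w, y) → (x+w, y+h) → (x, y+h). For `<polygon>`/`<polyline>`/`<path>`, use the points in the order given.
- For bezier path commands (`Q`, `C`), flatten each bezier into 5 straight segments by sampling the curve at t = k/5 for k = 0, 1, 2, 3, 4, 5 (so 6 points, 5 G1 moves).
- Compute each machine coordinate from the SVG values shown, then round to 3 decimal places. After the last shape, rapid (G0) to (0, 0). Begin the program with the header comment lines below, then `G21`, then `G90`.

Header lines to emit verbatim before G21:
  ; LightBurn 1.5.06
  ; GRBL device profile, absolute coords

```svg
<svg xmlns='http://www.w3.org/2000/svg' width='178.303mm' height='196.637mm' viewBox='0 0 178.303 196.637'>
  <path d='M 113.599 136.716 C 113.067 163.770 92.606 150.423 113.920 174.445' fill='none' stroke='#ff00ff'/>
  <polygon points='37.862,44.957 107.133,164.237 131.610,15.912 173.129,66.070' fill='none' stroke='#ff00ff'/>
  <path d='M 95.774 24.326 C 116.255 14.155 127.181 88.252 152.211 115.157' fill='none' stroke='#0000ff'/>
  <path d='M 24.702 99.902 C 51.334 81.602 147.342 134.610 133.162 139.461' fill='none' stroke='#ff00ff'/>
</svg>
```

; LightBurn 1.5.06
; GRBL device profile, absolute coords
G21
G90
G0 X113.599 Y59.921
M3 S849
G01 X111.382 Y47.915 F942
G01 X107.344 Y41.871
G01 X104.446 Y38.059
G01 X105.651 Y32.743
G01 X113.920 Y22.192
G0 X37.862 Y151.680
M3 S849
G01 X107.133 Y32.400 F942
G01 X131.610 Y180.725
G01 X173.129 Y130.567
G01 X37.862 Y151.680
G0 X95.774 Y172.311
M3 S223
G01 X107.105 Y169.353 F3678
G01 X117.279 Y152.481
G01 X127.431 Y128.005
G01 X138.696 Y102.234
G01 X152.211 Y81.480
G0 X24.702 Y96.735
M3 S849
G01 X47.570 Y100.114 F942
G01 X78.469 Y92.113
G01 X108.780 Y78.467
G01 X129.884 Y64.910
G01 X133.162 Y57.176
M5
G0 X0.000 Y0.000

viewBox `0 0 178.303 196.637` with mm width/height → 1 unit = 1 mm. Flip: y_m = 196.637 − y_svg.

**Shape 1** — `<path>` cubic bezier, stroke `#ff00ff` → cut (S849, F942). Control points (SVG): P0=(113.599,136.716), P1=(113.067,163.770), P2=(92.606,150.423), P3=(113.920,174.445); sampled at t=k/5. Machine vertices: (113.599,59.921) → (111.382,47.915) → (107.344,41.871) → (104.446,38.059) → (105.651,32.743) → (113.920,22.192). Open path.

**Shape 2** — `<polygon>` closed polygon, stroke `#ff00ff` → cut (S849, F942). Machine vertices: (37.862,151.680) → (107.133,32.400) → (131.610,180.725) → (173.129,130.567) → (37.862,151.680). Closed: final G1 returns to the first vertex.

**Shape 3** — `<path>` cubic bezier, stroke `#0000ff` → engrave (S223, F3678). Control points (SVG): P0=(95.774,24.326), P1=(116.255,14.155), P2=(127.181,88.252), P3=(152.211,115.157); sampled at t=k/5. Machine vertices: (95.774,172.311) → (107.105,169.353) → (117.279,152.481) → (127.431,128.005) → (138.696,102.234) → (152.211,81.480). Open path.

**Shape 4** — `<path>` cubic bezier, stroke `#ff00ff` → cut (S849, F942). Control points (SVG): P0=(24.702,99.902), P1=(51.334,81.602), P2=(147.342,134.610), P3=(133.162,139.461); sampled at t=k/5. Machine vertices: (24.702,96.735) → (47.570,100.114) → (78.469,92.113) → (108.780,78.467) → (129.884,64.910) → (133.162,57.176). Open path.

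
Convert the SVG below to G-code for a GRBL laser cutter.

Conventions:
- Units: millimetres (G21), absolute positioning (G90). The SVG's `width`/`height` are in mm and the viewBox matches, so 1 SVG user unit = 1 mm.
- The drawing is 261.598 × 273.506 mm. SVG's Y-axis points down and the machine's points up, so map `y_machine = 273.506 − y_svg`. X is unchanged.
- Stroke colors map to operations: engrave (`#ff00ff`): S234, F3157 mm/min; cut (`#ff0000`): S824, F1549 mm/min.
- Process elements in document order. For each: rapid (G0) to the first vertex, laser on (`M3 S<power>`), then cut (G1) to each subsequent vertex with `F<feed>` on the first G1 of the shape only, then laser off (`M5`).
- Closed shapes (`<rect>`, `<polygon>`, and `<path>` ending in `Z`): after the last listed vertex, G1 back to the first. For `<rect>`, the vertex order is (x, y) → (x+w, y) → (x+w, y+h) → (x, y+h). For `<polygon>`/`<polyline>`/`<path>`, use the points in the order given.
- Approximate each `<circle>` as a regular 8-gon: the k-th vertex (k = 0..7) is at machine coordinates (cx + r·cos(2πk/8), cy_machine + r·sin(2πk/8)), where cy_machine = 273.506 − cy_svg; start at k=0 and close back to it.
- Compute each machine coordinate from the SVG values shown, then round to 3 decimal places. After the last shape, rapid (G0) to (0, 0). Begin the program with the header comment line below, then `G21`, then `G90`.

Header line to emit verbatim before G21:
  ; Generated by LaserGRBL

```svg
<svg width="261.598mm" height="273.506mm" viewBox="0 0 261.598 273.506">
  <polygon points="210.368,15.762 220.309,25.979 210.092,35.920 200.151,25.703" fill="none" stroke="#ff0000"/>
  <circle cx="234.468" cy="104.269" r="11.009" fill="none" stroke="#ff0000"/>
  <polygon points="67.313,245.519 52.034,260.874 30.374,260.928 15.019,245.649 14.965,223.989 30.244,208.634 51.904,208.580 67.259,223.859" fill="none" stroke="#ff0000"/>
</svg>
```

viewBox `0 0 261.598 273.506` with mm width/height → 1 unit = 1 mm. Flip: y_m = 273.506 − y_svg.

**Shape 1** — `<polygon>` regular polygon, stroke `#ff0000` → cut (S824, F1549). Machine vertices: (210.368,257.744) → (220.309,247.527) → (210.092,237.586) → (200.151,247.803) → (210.368,257.744). Closed: final G1 returns to the first vertex.

**Shape 2** — `<circle>` circle, stroke `#ff0000` → cut (S824, F1549). Machine vertices: (245.477,169.237) → (242.253,177.022) → (234.468,180.246) → (226.683,177.022) → (223.459,169.237) → (226.683,161.452) → (234.468,158.228) → (242.253,161.452) → (245.477,169.237). Closed: final G1 returns to the first vertex.

**Shape 3** — `<polygon>` regular polygon, stroke `#ff0000` → cut (S824, F1549). Machine vertices: (67.313,27.987) → (52.034,12.632) → (30.374,12.578) → (15.019,27.857) → (14.965,49.517) → (30.244,64.872) → (51.904,64.926) → (67.259,49.647) → (67.313,27.987). Closed: final G1 returns to the first vertex.

; Generated by LaserGRBL
G21
G90
G0 X210.368 Y257.744
M3 S824
G1 X220.309 Y247.527 F1549
G1 X210.092 Y237.586
G1 X200.151 Y247.803
G1 X210.368 Y257.744
M5
G0 X245.477 Y169.237
M3 S824
G1 X242.253 Y177.022 F1549
G1 X234.468 Y180.246
G1 X226.683 Y177.022
G1 X223.459 Y169.237
G1 X226.683 Y161.452
G1 X234.468 Y158.228
G1 X242.253 Y161.452
G1 X245.477 Y169.237
M5
G0 X67.313 Y27.987
M3 S824
G1 X52.034 Y12.632 F1549
G1 X30.374 Y12.578
G1 X15.019 Y27.857
G1 X14.965 Y49.517
G1 X30.244 Y64.872
G1 X51.904 Y64.926
G1 X67.259 Y49.647
G1 X67.313 Y27.987
M5
G0 X0.000 Y0.000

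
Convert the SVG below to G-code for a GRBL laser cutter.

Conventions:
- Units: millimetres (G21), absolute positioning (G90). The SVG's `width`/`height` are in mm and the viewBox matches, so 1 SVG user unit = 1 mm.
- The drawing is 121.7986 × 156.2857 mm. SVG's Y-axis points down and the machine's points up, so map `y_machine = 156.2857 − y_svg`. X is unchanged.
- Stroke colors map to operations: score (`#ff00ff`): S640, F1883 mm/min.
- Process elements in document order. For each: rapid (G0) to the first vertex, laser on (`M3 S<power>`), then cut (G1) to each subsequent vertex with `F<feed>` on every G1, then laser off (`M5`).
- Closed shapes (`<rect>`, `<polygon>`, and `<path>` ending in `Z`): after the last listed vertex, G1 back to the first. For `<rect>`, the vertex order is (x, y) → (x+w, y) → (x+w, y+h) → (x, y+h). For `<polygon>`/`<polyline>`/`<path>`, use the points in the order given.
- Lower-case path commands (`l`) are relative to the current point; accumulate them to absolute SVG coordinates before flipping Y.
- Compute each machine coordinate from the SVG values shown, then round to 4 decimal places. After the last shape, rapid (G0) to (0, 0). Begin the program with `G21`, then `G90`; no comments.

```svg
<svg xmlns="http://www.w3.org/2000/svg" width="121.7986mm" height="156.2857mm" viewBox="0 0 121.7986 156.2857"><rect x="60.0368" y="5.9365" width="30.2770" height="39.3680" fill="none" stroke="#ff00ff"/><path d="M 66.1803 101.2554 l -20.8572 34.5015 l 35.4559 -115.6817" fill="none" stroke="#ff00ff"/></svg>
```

Since the viewBox matches the mm dimensions, user units are millimetres directly. The only transform is the Y-flip y_m = 156.2857 − y_svg.

Shape 1 is a rectangle drawn with `<rect>`. Its stroke #ff00ff means score at S640, F1883. After flipping Y the toolpath is (60.0368,150.3492) → (90.3138,150.3492) → (90.3138,110.9812) → (60.0368,110.9812) → (60.0368,150.3492), returning to the start.

Shape 2 is a open polyline drawn with `<path>`. Its stroke #ff00ff means score at S640, F1883. After flipping Y the toolpath is (66.1803,55.0303) → (45.3231,20.5288) → (80.7790,136.2105).

G21
G90
G0 X60.0368 Y150.3492
M3 S640
G1 X90.3138 Y150.3492 F1883
G1 X90.3138 Y110.9812 F1883
G1 X60.0368 Y110.9812 F1883
G1 X60.0368 Y150.3492 F1883
M5
G0 X66.1803 Y55.0303
M3 S640
G1 X45.3231 Y20.5288 F1883
G1 X80.7790 Y136.2105 F1883
M5
G0 X0.0000 Y0.0000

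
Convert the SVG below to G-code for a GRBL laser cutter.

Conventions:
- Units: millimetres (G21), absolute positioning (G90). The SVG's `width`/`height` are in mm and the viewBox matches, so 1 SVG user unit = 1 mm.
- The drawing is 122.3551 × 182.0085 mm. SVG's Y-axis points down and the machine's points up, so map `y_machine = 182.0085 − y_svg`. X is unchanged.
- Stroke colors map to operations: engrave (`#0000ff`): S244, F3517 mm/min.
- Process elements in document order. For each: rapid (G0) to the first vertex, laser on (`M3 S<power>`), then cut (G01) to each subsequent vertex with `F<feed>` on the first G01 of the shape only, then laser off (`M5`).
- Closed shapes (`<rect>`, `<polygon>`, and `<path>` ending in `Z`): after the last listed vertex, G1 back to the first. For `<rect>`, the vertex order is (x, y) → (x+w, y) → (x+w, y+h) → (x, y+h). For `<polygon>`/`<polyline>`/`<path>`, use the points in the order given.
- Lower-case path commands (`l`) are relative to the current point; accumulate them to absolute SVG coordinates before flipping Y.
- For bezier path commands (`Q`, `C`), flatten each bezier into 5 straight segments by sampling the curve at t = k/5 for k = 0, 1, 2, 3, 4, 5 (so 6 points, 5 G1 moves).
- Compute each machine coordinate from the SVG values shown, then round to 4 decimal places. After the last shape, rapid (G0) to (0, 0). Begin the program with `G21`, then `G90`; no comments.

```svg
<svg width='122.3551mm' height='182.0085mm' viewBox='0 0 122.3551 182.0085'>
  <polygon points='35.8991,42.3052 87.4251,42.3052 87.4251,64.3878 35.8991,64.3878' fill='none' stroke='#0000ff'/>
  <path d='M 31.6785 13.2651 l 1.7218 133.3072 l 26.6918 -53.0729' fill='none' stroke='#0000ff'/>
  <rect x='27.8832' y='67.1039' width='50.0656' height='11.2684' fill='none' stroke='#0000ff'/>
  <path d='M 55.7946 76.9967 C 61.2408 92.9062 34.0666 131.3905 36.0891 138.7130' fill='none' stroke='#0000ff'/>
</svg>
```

G21
G90
G0 X35.8991 Y139.7033
M3 S244
G01 X87.4251 Y139.7033 F3517
G01 X87.4251 Y117.6207
G01 X35.8991 Y117.6207
G01 X35.8991 Y139.7033
M5
G0 X31.6785 Y168.7434
M3 S244
G01 X33.4003 Y35.4362 F3517
G01 X60.0921 Y88.5091
M5
G0 X27.8832 Y114.9046
M3 S244
G01 X77.9488 Y114.9046 F3517
G01 X77.9488 Y103.6362
G01 X27.8832 Y103.6362
G01 X27.8832 Y114.9046
M5
G0 X55.7946 Y105.0118
M3 S244
G01 X55.6424 Y93.1870 F3517
G01 X50.6285 Y78.5236
G01 X43.7202 Y63.6010
G01 X37.8847 Y50.9985
G01 X36.0891 Y43.2955
M5
G0 X0.0000 Y0.0000

1 u = 1 mm; y_m = 182.0085 − y.

[1] `<polygon>` rectangle, #0000ff→engrave S244 F3517: (35.8991,139.7033) → (87.4251,139.7033) → (87.4251,117.6207) → (35.8991,117.6207) → (35.8991,139.7033) (closed)

[2] `<path>` open polyline, #0000ff→engrave S244 F3517: (31.6785,168.7434) → (33.4003,35.4362) → (60.0921,88.5091)

[3] `<rect>` rectangle, #0000ff→engrave S244 F3517: (27.8832,114.9046) → (77.9488,114.9046) → (77.9488,103.6362) → (27.8832,103.6362) → (27.8832,114.9046) (closed)

[4] `<path>` cubic bezier, #0000ff→engrave S244 F3517: (55.7946,105.0118) → (55.6424,93.1870) → (50.6285,78.5236) → (43.7202,63.6010) → (37.8847,50.9985) → (36.0891,43.2955)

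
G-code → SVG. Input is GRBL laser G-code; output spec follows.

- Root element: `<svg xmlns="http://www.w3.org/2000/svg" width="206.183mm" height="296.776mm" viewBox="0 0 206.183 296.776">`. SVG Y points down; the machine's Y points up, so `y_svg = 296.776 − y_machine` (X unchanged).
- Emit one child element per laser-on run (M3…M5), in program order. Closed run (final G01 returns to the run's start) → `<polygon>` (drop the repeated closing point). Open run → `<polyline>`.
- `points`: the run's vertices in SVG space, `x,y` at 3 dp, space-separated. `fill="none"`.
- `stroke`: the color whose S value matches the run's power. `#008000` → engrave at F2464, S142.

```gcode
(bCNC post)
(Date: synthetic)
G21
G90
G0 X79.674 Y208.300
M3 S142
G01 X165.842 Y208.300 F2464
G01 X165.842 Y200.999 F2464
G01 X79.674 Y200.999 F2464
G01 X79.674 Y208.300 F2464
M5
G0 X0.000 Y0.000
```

Machine Y-up, SVG Y-down with viewBox height 296.776, so y_svg = 296.776 − y_machine; X carries over. Every run uses S142, so all elements get stroke `#008000` (engrave).

Run 1: The run returns to its start, so emit a `<polygon>` with points (Y-flipped): 79.674,88.476 165.842,88.476 165.842,95.777 79.674,95.777.

<svg xmlns="http://www.w3.org/2000/svg" width="206.183mm" height="296.776mm" viewBox="0 0 206.183 296.776">
  <polygon points="79.674,88.476 165.842,88.476 165.842,95.777 79.674,95.777" fill="none" stroke="#008000"/>
</svg>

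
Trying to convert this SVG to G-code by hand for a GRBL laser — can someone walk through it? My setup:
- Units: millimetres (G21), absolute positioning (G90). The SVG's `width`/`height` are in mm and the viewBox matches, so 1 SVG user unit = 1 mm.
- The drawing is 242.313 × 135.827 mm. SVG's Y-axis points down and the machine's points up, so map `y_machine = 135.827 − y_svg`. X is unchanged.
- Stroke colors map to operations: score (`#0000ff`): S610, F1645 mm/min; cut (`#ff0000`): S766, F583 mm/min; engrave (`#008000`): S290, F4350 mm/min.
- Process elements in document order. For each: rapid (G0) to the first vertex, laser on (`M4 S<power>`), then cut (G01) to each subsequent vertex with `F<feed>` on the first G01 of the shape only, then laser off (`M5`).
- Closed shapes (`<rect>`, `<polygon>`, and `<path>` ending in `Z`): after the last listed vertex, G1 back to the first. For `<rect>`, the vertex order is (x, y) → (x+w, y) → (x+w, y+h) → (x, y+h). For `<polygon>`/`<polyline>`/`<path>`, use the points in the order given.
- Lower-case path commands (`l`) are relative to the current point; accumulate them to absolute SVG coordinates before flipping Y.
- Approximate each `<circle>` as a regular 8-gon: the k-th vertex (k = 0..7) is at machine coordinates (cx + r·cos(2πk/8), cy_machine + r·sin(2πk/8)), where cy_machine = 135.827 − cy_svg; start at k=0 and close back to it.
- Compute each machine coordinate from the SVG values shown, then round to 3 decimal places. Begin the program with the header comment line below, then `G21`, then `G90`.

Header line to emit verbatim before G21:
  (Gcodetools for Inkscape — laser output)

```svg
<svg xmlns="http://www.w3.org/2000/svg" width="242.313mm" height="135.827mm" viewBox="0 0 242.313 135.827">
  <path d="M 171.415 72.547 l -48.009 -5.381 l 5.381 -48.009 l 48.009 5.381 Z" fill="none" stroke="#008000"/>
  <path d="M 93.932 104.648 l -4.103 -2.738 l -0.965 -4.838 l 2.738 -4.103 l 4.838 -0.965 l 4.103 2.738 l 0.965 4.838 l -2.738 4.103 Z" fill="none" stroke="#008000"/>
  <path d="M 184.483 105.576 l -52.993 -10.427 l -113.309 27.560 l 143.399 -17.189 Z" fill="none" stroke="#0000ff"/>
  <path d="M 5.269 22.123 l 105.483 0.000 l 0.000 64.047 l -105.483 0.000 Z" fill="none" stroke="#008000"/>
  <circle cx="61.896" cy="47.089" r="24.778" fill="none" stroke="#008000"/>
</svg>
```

Since the viewBox matches the mm dimensions, user units are millimetres directly. The only transform is the Y-flip y_m = 135.827 − y_svg.

Shape 1 is a regular polygon drawn with `<path>`. Its stroke #008000 means engrave at S290, F4350. After flipping Y the toolpath is (171.415,63.280) → (123.406,68.661) → (128.787,116.670) → (176.796,111.289) → (171.415,63.280), returning to the start.

Shape 2 is a regular polygon drawn with `<path>`. Its stroke #008000 means engrave at S290, F4350. After flipping Y the toolpath is (93.932,31.179) → (89.829,33.917) → (88.864,38.755) → (91.602,42.858) → (96.440,43.823) → (100.543,41.085) → (101.508,36.247) → (98.770,32.144) → (93.932,31.179), returning to the start.

Shape 3 is a closed polygon drawn with `<path>`. Its stroke #0000ff means score at S610, F1645. After flipping Y the toolpath is (184.483,30.251) → (131.490,40.678) → (18.181,13.118) → (161.580,30.307) → (184.483,30.251), returning to the start.

Shape 4 is a rectangle drawn with `<path>`. Its stroke #008000 means engrave at S290, F4350. After flipping Y the toolpath is (5.269,113.704) → (110.752,113.704) → (110.752,49.657) → (5.269,49.657) → (5.269,113.704), returning to the start.

Shape 5 is a circle drawn with `<circle>`. Its stroke #008000 means engrave at S290, F4350. After flipping Y the toolpath is (86.674,88.738) → (79.417,106.259) → (61.896,113.516) → (44.375,106.259) → (37.118,88.738) → (44.375,71.217) → (61.896,63.960) → (79.417,71.217) → (86.674,88.738), returning to the start.

(Gcodetools for Inkscape — laser output)
G21
G90
G0 X171.415 Y63.280
M4 S290
G01 X123.406 Y68.661 F4350
G01 X128.787 Y116.670
G01 X176.796 Y111.289
G01 X171.415 Y63.280
M5
G0 X93.932 Y31.179
M4 S290
G01 X89.829 Y33.917 F4350
G01 X88.864 Y38.755
G01 X91.602 Y42.858
G01 X96.440 Y43.823
G01 X100.543 Y41.085
G01 X101.508 Y36.247
G01 X98.770 Y32.144
G01 X93.932 Y31.179
M5
G0 X184.483 Y30.251
M4 S610
G01 X131.490 Y40.678 F1645
G01 X18.181 Y13.118
G01 X161.580 Y30.307
G01 X184.483 Y30.251
M5
G0 X5.269 Y113.704
M4 S290
G01 X110.752 Y113.704 F4350
G01 X110.752 Y49.657
G01 X5.269 Y49.657
G01 X5.269 Y113.704
M5
G0 X86.674 Y88.738
M4 S290
G01 X79.417 Y106.259 F4350
G01 X61.896 Y113.516
G01 X44.375 Y106.259
G01 X37.118 Y88.738
G01 X44.375 Y71.217
G01 X61.896 Y63.960
G01 X79.417 Y71.217
G01 X86.674 Y88.738
M5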